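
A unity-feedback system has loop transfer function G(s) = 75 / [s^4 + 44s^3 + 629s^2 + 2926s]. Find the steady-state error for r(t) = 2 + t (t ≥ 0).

2926/75

Factoring s from the denominator leaves a polynomial with constant term 2926, so the system is type 1. Treating each term separately:
  • 2: tracked with zero error.
  • t: e_ss = 1/K_v with K_v=75/2926 → 2926/75.
Total e_ss = 2926/75.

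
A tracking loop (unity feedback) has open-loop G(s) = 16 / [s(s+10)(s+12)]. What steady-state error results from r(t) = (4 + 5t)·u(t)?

System type = 1 (one pole at s=0). By superposition:
  • 4: tracked with zero error.
  • 5t: e_ss = 5/K_v with K_v=2/15 → 37.5.
Total e_ss = 37.5.

37.5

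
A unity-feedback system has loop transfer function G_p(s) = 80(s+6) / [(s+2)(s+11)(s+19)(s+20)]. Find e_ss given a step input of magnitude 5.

G_p(s) has no factors of s in the denominator, so the system is type 0.
K_p = lim_{s→0} G_p(s) = 80·6 / (2·11·19·20) = 12/209.
e_ss = 5/(1 + K_p) = 5/(221/209) = 1045/221.

1045/221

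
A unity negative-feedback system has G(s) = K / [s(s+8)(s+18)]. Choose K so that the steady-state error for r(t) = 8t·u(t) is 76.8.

15

System type = 1 (one pole at s=0).
K_v = lim_{s→0} s·G(s) = K / (8·18) = (1/144)·K.
e_ss = 8/K_v = 76.8 ⇒ K_v = 5/48 ⇒ K = (5/48)/(1/144) = 15.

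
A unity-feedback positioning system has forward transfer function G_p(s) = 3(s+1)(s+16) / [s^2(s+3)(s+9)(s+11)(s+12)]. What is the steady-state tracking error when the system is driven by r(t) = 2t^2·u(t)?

Two free integrators in G_p(s): this is a type 2 system.
K_a = lim_{s→0} s^2·G_p(s) = 3·1·16 / (3·9·11·12) = 4/297.
r(t) = 2t^2 gives R(s) = 4/s^3.
e_ss = 4/K_a = 4/(4/297) = 297.

297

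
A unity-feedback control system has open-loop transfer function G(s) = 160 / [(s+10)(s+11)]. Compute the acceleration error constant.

0

G(s) has no factors of s in the denominator, so the system is type 0.
K_a = lim_{s→0} s^2·G(s) = 0 (the extra factor of s kills the finite limit).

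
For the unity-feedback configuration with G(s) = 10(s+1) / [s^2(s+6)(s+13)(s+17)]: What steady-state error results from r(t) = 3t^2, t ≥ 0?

795.6

The open loop has two poles at the origin → type 2 system.
K_a = lim_{s→0} s^2·G(s) = 10·1 / (6·13·17) = 5/663.
r(t) = 3t^2 gives R(s) = 6/s^3.
e_ss = 6/K_a = 6/(5/663) = 795.6.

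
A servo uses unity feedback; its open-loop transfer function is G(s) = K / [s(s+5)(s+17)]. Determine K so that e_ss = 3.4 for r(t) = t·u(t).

One free integrator in G(s): this is a type 1 system.
K_v = lim_{s→0} s·G(s) = K / (5·17) = (1/85)·K.
e_ss = 1/K_v = 3.4 ⇒ K_v = 5/17 ⇒ K = (5/17)/(1/85) = 25.

25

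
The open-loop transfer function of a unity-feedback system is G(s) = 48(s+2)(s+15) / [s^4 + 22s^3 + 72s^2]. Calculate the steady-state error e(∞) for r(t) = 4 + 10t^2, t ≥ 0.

1

Lowest-order denominator term is 72s^2, so the open loop has 2 poles at the origin → type 2 system. Taking each input component in turn:
  • 4: tracked with zero error.
  • 10t^2: e_ss = 20/K_a with K_a=20 → 1.
Total e_ss = 1.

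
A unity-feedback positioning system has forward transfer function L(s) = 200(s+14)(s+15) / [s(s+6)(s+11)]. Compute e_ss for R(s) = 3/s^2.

33/7000

System type = 1 (one pole at s=0).
K_v = lim_{s→0} s·L(s) = 200·14·15 / (6·11) = 7000/11.
e_ss = 3/K_v = 3/(7000/11) = 33/7000.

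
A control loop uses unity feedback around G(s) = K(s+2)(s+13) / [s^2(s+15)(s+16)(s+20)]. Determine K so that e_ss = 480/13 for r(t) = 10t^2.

100

System type = 2 (two poles at s=0).
K_a = lim_{s→0} s^2·G(s) = K·2·13 / (15·16·20) = (13/2400)·K.
e_ss = 20/K_a = 480/13 ⇒ K_a = 13/24 ⇒ K = (13/24)/(13/2400) = 100.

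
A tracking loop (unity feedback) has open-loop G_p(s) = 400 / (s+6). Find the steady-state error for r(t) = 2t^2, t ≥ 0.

infinity

The open loop has no poles at the origin → type 0 system.
K_a = lim_{s→0} s^2·G_p(s) = 0; the steady-state error to this parabolic input grows without bound.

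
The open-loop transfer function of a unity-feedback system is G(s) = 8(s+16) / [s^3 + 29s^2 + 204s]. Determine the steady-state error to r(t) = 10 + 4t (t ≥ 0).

The denominator has no term below 204s — 1 pole at s=0, type 1. Treating each term separately:
  • 10: tracked with zero error.
  • 4t: e_ss = 4/K_v with K_v=32/51 → 6.375.
Total e_ss = 6.375.

6.375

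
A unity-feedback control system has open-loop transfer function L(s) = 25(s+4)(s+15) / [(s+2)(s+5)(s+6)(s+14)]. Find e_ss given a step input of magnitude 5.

70/39

The open loop has no poles at the origin → type 0 system.
K_p = lim_{s→0} L(s) = 25·4·15 / (2·5·6·14) = 25/14.
e_ss = 5/(1 + K_p) = 5/(39/14) = 70/39.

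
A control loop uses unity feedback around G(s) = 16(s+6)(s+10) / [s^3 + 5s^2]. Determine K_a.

192

Factoring s^2 from the denominator leaves a polynomial with constant term 5, so the system is type 2.
K_a = lim_{s→0} s^2·G(s) = 16·6·10 / 5 = 192.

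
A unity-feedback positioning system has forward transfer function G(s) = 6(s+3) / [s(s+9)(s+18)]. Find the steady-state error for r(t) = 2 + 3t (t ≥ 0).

G(s) has one factor of s in the denominator, so the system is type 1. Taking each input component in turn:
  • 2: tracked with zero error.
  • 3t: e_ss = 3/K_v with K_v=1/9 → 27.
Total e_ss = 27.

27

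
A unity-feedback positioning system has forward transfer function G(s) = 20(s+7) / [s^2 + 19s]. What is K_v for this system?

The denominator has no term below 19s — 1 pole at s=0, type 1.
K_v = lim_{s→0} s·G(s) = 20·7 / 19 = 140/19.

140/19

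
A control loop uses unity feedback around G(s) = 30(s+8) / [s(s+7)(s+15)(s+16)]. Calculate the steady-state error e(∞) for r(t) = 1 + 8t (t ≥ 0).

G(s) has one factor of s in the denominator, so the system is type 1. By superposition:
  • 1: tracked with zero error.
  • 8t: e_ss = 8/K_v with K_v=1/7 → 56.
Total e_ss = 56.

56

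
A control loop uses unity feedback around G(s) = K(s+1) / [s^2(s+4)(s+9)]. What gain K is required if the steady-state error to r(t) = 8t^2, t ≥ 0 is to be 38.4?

Two free integrators in G(s): this is a type 2 system.
K_a = lim_{s→0} s^2·G(s) = K·1 / (4·9) = (1/36)·K.
e_ss = 16/K_a = 38.4 ⇒ K_a = 5/12 ⇒ K = (5/12)/(1/36) = 15.

15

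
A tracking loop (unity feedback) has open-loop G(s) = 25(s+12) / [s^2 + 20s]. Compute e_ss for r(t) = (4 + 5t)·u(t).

The denominator has no term below 20s — 1 pole at s=0, type 1. Treating each term separately:
  • 4: tracked with zero error.
  • 5t: e_ss = 5/K_v with K_v=15 → 1/3.
Total e_ss = 1/3.

1/3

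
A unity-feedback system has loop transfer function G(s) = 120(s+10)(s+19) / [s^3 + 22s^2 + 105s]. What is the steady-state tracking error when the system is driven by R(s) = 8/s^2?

7/190

Lowest-order denominator term is 105s, so the open loop has 1 pole at the origin → type 1 system.
K_v = lim_{s→0} s·G(s) = 120·10·19 / 105 = 1520/7.
e_ss = 8/K_v = 8/(1520/7) = 7/190.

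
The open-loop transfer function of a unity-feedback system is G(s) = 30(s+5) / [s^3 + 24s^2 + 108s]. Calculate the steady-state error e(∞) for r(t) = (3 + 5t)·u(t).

3.6

Lowest-order denominator term is 108s, so the open loop has 1 pole at the origin → type 1 system. By superposition:
  • 3: tracked with zero error.
  • 5t: e_ss = 5/K_v with K_v=25/18 → 3.6.
Total e_ss = 3.6.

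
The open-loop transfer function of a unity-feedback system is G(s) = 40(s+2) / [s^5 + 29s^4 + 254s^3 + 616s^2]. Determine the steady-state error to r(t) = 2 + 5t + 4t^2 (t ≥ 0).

Factoring s^2 from the denominator leaves a polynomial with constant term 616, so the system is type 2. Treating each term separately:
  • 2: tracked with zero error.
  • 5t: tracked with zero error.
  • 4t^2: e_ss = 8/K_a with K_a=10/77 → 61.6.
Total e_ss = 61.6.

61.6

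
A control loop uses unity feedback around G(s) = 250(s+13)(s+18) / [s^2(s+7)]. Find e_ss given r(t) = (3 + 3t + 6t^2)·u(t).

7/4875

Two free integrators in G(s): this is a type 2 system. Taking each input component in turn:
  • 3: tracked with zero error.
  • 3t: tracked with zero error.
  • 6t^2: e_ss = 12/K_a with K_a=58500/7 → 7/4875.
Total e_ss = 7/4875.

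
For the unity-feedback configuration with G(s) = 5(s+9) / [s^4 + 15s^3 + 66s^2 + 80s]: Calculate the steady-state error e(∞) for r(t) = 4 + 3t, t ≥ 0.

16/3

The denominator has no term below 80s — 1 pole at s=0, type 1. Treating each term separately:
  • 4: tracked with zero error.
  • 3t: e_ss = 3/K_v with K_v=0.5625 → 16/3.
Total e_ss = 16/3.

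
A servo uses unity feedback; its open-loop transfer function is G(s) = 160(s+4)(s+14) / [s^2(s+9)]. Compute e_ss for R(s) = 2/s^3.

G(s) has two factors of s in the denominator, so the system is type 2.
K_a = lim_{s→0} s^2·G(s) = 160·4·14 / (9) = 8960/9.
r(t) = t^2 gives R(s) = 2/s^3.
e_ss = 2/K_a = 2/(8960/9) = 9/4480.

9/4480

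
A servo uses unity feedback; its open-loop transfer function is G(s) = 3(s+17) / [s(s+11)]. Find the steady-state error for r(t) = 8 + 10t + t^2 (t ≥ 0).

infinity

System type = 1 (one pole at s=0). Taking each input component in turn:
  • 8: tracked with zero error.
  • 10t: e_ss = 10/K_v with K_v=51/11 → 110/51.
  • t^2: a type-1 system cannot track it, e_ss → ∞.
The unbounded component dominates.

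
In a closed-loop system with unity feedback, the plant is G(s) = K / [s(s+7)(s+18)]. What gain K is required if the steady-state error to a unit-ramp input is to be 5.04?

25

System type = 1 (one pole at s=0).
K_v = lim_{s→0} s·G(s) = K / (7·18) = (1/126)·K.
e_ss = 1/K_v = 5.04 ⇒ K_v = 25/126 ⇒ K = (25/126)/(1/126) = 25.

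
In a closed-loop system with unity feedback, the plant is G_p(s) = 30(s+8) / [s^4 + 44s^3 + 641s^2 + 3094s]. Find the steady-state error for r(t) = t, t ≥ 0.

Factoring s from the denominator leaves a polynomial with constant term 3094, so the system is type 1.
K_v = lim_{s→0} s·G_p(s) = 30·8 / 3094 = 120/1547.
e_ss = 1/K_v = 1/(120/1547) = 1547/120.

1547/120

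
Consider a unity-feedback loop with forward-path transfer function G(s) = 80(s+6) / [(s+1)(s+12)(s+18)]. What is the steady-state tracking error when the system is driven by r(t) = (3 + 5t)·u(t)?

No free integrators in G(s): this is a type 0 system. Treating each term separately:
  • 3: e_ss = 3/(1+K_p) with K_p=20/9 → 27/29.
  • 5t: a type-0 system cannot track it, e_ss → ∞.
The unbounded component dominates.

infinity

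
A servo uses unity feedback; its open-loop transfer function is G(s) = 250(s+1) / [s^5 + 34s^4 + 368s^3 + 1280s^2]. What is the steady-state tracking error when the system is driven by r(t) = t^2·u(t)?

Lowest-order denominator term is 1280s^2, so the open loop has 2 poles at the origin → type 2 system.
K_a = lim_{s→0} s^2·G(s) = 250·1 / 1280 = 25/128.
r(t) = t^2 gives R(s) = 2/s^3.
e_ss = 2/K_a = 2/(25/128) = 10.24.

10.24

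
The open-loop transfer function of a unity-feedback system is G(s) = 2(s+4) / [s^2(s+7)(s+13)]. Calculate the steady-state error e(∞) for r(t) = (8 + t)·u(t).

Two free integrators in G(s): this is a type 2 system. Taking each input component in turn:
  • 8: tracked with zero error.
  • t: tracked with zero error.
Total e_ss = 0.

0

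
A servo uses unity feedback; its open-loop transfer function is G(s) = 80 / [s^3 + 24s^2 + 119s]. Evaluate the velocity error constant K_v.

80/119

The denominator has no term below 119s — 1 pole at s=0, type 1.
K_v = lim_{s→0} s·G(s) = 80 / 119 = 80/119.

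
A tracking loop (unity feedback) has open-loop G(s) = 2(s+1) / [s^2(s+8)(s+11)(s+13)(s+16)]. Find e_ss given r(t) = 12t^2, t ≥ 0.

219648

The open loop has two poles at the origin → type 2 system.
K_a = lim_{s→0} s^2·G(s) = 2·1 / (8·11·13·16) = 1/9152.
r(t) = 12t^2 gives R(s) = 24/s^3.
e_ss = 24/K_a = 24/(1/9152) = 219648.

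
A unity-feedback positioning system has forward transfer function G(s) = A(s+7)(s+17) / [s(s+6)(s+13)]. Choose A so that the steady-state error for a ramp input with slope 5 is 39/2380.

200

System type = 1 (one pole at s=0).
K_v = lim_{s→0} s·G(s) = A·7·17 / (6·13) = (119/78)·A.
e_ss = 5/K_v = 39/2380 ⇒ K_v = 11900/39 ⇒ A = (11900/39)/(119/78) = 200.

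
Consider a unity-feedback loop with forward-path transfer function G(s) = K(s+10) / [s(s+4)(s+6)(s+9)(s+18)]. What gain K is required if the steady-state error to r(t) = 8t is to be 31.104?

100

The open loop has one pole at the origin → type 1 system.
K_v = lim_{s→0} s·G(s) = K·10 / (4·6·9·18) = (5/1944)·K.
e_ss = 8/K_v = 31.104 ⇒ K_v = 125/486 ⇒ K = (125/486)/(5/1944) = 100.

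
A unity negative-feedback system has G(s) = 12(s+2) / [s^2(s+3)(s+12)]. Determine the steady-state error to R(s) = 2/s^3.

Two free integrators in G(s): this is a type 2 system.
K_a = lim_{s→0} s^2·G(s) = 12·2 / (3·12) = 2/3.
r(t) = t^2 gives R(s) = 2/s^3.
e_ss = 2/K_a = 2/(2/3) = 3.

3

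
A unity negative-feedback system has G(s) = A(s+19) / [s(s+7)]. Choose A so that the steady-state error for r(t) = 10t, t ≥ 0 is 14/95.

G(s) has one factor of s in the denominator, so the system is type 1.
K_v = lim_{s→0} s·G(s) = A·19 / (7) = (19/7)·A.
e_ss = 10/K_v = 14/95 ⇒ K_v = 475/7 ⇒ A = (475/7)/(19/7) = 25.

25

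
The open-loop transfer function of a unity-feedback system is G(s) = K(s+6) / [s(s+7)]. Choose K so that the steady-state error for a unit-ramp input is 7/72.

12

The open loop has one pole at the origin → type 1 system.
K_v = lim_{s→0} s·G(s) = K·6 / (7) = (6/7)·K.
e_ss = 1/K_v = 7/72 ⇒ K_v = 72/7 ⇒ K = (72/7)/(6/7) = 12.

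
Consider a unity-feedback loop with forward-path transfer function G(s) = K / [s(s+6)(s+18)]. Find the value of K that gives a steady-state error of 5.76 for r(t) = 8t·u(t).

150

G(s) has one factor of s in the denominator, so the system is type 1.
K_v = lim_{s→0} s·G(s) = K / (6·18) = (1/108)·K.
e_ss = 8/K_v = 5.76 ⇒ K_v = 25/18 ⇒ K = (25/18)/(1/108) = 150.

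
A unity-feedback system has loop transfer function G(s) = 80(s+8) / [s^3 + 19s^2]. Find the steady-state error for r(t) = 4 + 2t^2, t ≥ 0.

Lowest-order denominator term is 19s^2, so the open loop has 2 poles at the origin → type 2 system. Taking each input component in turn:
  • 4: tracked with zero error.
  • 2t^2: e_ss = 4/K_a with K_a=640/19 → 19/160.
Total e_ss = 19/160.

19/160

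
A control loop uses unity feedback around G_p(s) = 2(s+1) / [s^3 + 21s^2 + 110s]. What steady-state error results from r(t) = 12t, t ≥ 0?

660

Lowest-order denominator term is 110s, so the open loop has 1 pole at the origin → type 1 system.
K_v = lim_{s→0} s·G_p(s) = 2·1 / 110 = 1/55.
e_ss = 12/K_v = 12/(1/55) = 660.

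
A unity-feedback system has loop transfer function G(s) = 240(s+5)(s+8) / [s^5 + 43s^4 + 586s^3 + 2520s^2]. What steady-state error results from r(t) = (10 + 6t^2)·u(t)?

Lowest-order denominator term is 2520s^2, so the open loop has 2 poles at the origin → type 2 system. Treating each term separately:
  • 10: tracked with zero error.
  • 6t^2: e_ss = 12/K_a with K_a=80/21 → 3.15.
Total e_ss = 3.15.

3.15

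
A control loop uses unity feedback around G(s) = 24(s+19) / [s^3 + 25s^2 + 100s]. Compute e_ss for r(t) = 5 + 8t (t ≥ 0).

Factoring s from the denominator leaves a polynomial with constant term 100, so the system is type 1. Treating each term separately:
  • 5: tracked with zero error.
  • 8t: e_ss = 8/K_v with K_v=4.56 → 100/57.
Total e_ss = 100/57.

100/57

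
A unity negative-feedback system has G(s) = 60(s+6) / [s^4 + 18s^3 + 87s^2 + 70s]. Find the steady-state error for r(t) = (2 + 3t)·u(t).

Lowest-order denominator term is 70s, so the open loop has 1 pole at the origin → type 1 system. By superposition:
  • 2: tracked with zero error.
  • 3t: e_ss = 3/K_v with K_v=36/7 → 7/12.
Total e_ss = 7/12.

7/12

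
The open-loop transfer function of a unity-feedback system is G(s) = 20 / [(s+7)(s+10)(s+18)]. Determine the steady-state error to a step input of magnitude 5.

315/64

System type = 0 (no poles at s=0).
K_p = lim_{s→0} G(s) = 20 / (7·10·18) = 1/63.
e_ss = 5/(1 + K_p) = 5/(64/63) = 315/64.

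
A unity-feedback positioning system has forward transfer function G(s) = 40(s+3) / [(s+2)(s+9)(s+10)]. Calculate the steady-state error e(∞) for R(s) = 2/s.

No free integrators in G(s): this is a type 0 system.
K_p = lim_{s→0} G(s) = 40·3 / (2·9·10) = 2/3.
e_ss = 2/(1 + K_p) = 2/(5/3) = 1.2.

1.2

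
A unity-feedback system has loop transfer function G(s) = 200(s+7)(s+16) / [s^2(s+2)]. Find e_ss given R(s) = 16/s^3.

G(s) has two factors of s in the denominator, so the system is type 2.
K_a = lim_{s→0} s^2·G(s) = 200·7·16 / (2) = 11200.
r(t) = 8t^2 gives R(s) = 16/s^3.
e_ss = 16/K_a = 16/11200 = 1/700.

1/700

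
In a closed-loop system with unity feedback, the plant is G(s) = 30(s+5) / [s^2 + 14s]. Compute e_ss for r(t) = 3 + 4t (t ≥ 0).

28/75

Lowest-order denominator term is 14s, so the open loop has 1 pole at the origin → type 1 system. Taking each input component in turn:
  • 3: tracked with zero error.
  • 4t: e_ss = 4/K_v with K_v=75/7 → 28/75.
Total e_ss = 28/75.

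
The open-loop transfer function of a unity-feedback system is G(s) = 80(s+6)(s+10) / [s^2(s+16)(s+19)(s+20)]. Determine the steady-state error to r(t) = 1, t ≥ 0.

0

Two free integrators in G(s): this is a type 2 system.
K_p = ∞ for a type-2 system; e_ss to a step is zero.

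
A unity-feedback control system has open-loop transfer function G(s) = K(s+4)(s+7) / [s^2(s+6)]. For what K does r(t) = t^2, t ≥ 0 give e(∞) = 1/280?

120

Two free integrators in G(s): this is a type 2 system.
K_a = lim_{s→0} s^2·G(s) = K·4·7 / (6) = (14/3)·K.
e_ss = 2/K_a = 1/280 ⇒ K_a = 560 ⇒ K = 560/(14/3) = 120.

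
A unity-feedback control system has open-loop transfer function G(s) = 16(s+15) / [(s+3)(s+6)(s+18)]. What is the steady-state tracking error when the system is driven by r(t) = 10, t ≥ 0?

G(s) has no factors of s in the denominator, so the system is type 0.
K_p = lim_{s→0} G(s) = 16·15 / (3·6·18) = 20/27.
e_ss = 10/(1 + K_p) = 10/(47/27) = 270/47.

270/47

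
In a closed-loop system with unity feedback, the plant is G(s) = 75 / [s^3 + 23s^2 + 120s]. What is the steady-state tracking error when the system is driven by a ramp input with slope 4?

6.4

Factoring s from the denominator leaves a polynomial with constant term 120, so the system is type 1.
K_v = lim_{s→0} s·G(s) = 75 / 120 = 0.625.
e_ss = 4/K_v = 4/0.625 = 6.4.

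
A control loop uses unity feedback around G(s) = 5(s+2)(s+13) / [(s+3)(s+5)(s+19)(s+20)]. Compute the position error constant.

13/570

No free integrators in G(s): this is a type 0 system.
K_p = lim_{s→0} G(s) = 5·2·13 / (3·5·19·20) = 13/570.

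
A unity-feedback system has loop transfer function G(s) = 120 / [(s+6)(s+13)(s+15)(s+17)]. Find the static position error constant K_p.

4/663

System type = 0 (no poles at s=0).
K_p = lim_{s→0} G(s) = 120 / (6·13·15·17) = 4/663.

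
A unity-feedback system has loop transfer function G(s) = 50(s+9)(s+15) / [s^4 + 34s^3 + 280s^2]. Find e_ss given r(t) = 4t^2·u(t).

The denominator has no term below 280s^2 — 2 poles at s=0, type 2.
K_a = lim_{s→0} s^2·G(s) = 50·9·15 / 280 = 675/28.
r(t) = 4t^2 gives R(s) = 8/s^3.
e_ss = 8/K_a = 8/(675/28) = 224/675.

224/675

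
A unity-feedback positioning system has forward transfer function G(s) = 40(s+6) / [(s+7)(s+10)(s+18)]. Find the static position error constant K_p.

4/21

G(s) has no factors of s in the denominator, so the system is type 0.
K_p = lim_{s→0} G(s) = 40·6 / (7·10·18) = 4/21.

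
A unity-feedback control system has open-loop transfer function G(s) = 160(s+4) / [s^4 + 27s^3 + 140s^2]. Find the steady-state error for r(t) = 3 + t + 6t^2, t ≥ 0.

The denominator has no term below 140s^2 — 2 poles at s=0, type 2. Taking each input component in turn:
  • 3: tracked with zero error.
  • t: tracked with zero error.
  • 6t^2: e_ss = 12/K_a with K_a=32/7 → 2.625.
Total e_ss = 2.625.

2.625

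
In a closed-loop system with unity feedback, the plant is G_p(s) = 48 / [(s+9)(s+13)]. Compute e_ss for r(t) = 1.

39/55

No free integrators in G_p(s): this is a type 0 system.
K_p = lim_{s→0} G_p(s) = 48 / (9·13) = 16/39.
e_ss = 1/(1 + K_p) = 1/(55/39) = 39/55.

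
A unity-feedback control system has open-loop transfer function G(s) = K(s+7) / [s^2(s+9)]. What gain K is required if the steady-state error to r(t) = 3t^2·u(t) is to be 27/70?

G(s) has two factors of s in the denominator, so the system is type 2.
K_a = lim_{s→0} s^2·G(s) = K·7 / (9) = (7/9)·K.
e_ss = 6/K_a = 27/70 ⇒ K_a = 140/9 ⇒ K = (140/9)/(7/9) = 20.

20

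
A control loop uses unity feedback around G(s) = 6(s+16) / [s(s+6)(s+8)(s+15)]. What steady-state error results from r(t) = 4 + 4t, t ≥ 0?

System type = 1 (one pole at s=0). Treating each term separately:
  • 4: tracked with zero error.
  • 4t: e_ss = 4/K_v with K_v=2/15 → 30.
Total e_ss = 30.

30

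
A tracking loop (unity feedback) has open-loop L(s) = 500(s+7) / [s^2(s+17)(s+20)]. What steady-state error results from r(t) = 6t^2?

L(s) has two factors of s in the denominator, so the system is type 2.
K_a = lim_{s→0} s^2·L(s) = 500·7 / (17·20) = 175/17.
r(t) = 6t^2 gives R(s) = 12/s^3.
e_ss = 12/K_a = 12/(175/17) = 204/175.

204/175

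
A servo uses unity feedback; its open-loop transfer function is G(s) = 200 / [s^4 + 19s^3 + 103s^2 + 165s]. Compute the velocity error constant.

Lowest-order denominator term is 165s, so the open loop has 1 pole at the origin → type 1 system.
K_v = lim_{s→0} s·G(s) = 200 / 165 = 40/33.

40/33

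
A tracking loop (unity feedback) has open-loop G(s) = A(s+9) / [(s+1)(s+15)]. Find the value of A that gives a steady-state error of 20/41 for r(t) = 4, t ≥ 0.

The open loop has no poles at the origin → type 0 system.
K_p = lim_{s→0} G(s) = A·9 / (1·15) = 0.6·A.
e_ss = 4/(1 + K_p) = 20/41 ⇒ 1 + 0.6·A = 8.2 ⇒ A = 12.

12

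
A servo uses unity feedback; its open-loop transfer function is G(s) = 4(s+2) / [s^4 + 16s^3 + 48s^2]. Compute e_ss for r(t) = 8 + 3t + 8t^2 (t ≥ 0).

Factoring s^2 from the denominator leaves a polynomial with constant term 48, so the system is type 2. Taking each input component in turn:
  • 8: tracked with zero error.
  • 3t: tracked with zero error.
  • 8t^2: e_ss = 16/K_a with K_a=1/6 → 96.
Total e_ss = 96.

96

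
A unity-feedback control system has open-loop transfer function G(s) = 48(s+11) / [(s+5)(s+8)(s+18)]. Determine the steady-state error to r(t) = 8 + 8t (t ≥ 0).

infinity

G(s) has no factors of s in the denominator, so the system is type 0. By superposition:
  • 8: e_ss = 8/(1+K_p) with K_p=11/15 → 60/13.
  • 8t: a type-0 system cannot track it, e_ss → ∞.
The unbounded component dominates.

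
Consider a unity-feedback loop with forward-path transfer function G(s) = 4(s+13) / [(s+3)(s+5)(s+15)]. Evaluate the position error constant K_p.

The open loop has no poles at the origin → type 0 system.
K_p = lim_{s→0} G(s) = 4·13 / (3·5·15) = 52/225.

52/225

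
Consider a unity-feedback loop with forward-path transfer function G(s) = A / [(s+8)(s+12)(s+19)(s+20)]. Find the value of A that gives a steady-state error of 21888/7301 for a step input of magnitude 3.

25

No free integrators in G(s): this is a type 0 system.
K_p = lim_{s→0} G(s) = A / (8·12·19·20) = (1/36480)·A.
e_ss = 3/(1 + K_p) = 21888/7301 ⇒ 1 + (1/36480)·A = 7301/7296 ⇒ A = 25.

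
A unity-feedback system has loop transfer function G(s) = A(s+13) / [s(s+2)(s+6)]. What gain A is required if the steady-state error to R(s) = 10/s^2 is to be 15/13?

8

System type = 1 (one pole at s=0).
K_v = lim_{s→0} s·G(s) = A·13 / (2·6) = (13/12)·A.
e_ss = 10/K_v = 15/13 ⇒ K_v = 26/3 ⇒ A = (26/3)/(13/12) = 8.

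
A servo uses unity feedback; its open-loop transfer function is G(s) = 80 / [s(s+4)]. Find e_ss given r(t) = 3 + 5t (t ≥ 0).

System type = 1 (one pole at s=0). Taking each input component in turn:
  • 3: tracked with zero error.
  • 5t: e_ss = 5/K_v with K_v=20 → 0.25.
Total e_ss = 0.25.

0.25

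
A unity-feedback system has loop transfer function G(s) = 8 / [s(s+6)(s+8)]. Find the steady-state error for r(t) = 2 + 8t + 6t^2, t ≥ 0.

The open loop has one pole at the origin → type 1 system. Treating each term separately:
  • 2: tracked with zero error.
  • 8t: e_ss = 8/K_v with K_v=1/6 → 48.
  • 6t^2: a type-1 system cannot track it, e_ss → ∞.
The unbounded component dominates.

infinity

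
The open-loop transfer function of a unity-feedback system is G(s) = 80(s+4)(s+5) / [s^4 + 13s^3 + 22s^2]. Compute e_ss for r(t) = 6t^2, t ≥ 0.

0.165

The denominator has no term below 22s^2 — 2 poles at s=0, type 2.
K_a = lim_{s→0} s^2·G(s) = 80·4·5 / 22 = 800/11.
r(t) = 6t^2 gives R(s) = 12/s^3.
e_ss = 12/K_a = 12/(800/11) = 0.165.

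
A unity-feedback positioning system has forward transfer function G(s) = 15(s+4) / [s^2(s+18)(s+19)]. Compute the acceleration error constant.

10/57

Two free integrators in G(s): this is a type 2 system.
K_a = lim_{s→0} s^2·G(s) = 15·4 / (18·19) = 10/57.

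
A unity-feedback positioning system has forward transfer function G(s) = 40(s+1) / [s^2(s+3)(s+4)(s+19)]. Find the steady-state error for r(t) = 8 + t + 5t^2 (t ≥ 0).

57

The open loop has two poles at the origin → type 2 system. By superposition:
  • 8: tracked with zero error.
  • t: tracked with zero error.
  • 5t^2: e_ss = 10/K_a with K_a=10/57 → 57.
Total e_ss = 57.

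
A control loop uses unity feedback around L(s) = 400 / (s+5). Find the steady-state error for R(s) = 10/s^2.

infinity

The open loop has no poles at the origin → type 0 system.
For a type-0 system K_v = 0, so e_ss to a ramp input is unbounded.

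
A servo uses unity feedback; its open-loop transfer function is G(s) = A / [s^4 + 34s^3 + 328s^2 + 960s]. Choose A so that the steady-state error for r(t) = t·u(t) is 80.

Lowest-order denominator term is 960s, so the open loop has 1 pole at the origin → type 1 system.
K_v = lim_{s→0} s·G(s) = A / 960 = (1/960)·A.
e_ss = 1/K_v = 80 ⇒ K_v = 0.0125 ⇒ A = 0.0125/(1/960) = 12.

12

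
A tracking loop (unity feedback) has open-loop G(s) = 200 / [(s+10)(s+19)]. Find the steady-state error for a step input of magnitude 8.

152/39

The open loop has no poles at the origin → type 0 system.
K_p = lim_{s→0} G(s) = 200 / (10·19) = 20/19.
e_ss = 8/(1 + K_p) = 8/(39/19) = 152/39.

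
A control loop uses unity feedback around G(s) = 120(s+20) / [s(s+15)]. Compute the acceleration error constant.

0

G(s) has one factor of s in the denominator, so the system is type 1.
K_a = lim_{s→0} s^2·G(s) = 0 (the extra factor of s kills the finite limit).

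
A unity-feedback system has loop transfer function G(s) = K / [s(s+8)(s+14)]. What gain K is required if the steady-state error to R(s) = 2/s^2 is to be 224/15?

15

The open loop has one pole at the origin → type 1 system.
K_v = lim_{s→0} s·G(s) = K / (8·14) = (1/112)·K.
e_ss = 2/K_v = 224/15 ⇒ K_v = 15/112 ⇒ K = (15/112)/(1/112) = 15.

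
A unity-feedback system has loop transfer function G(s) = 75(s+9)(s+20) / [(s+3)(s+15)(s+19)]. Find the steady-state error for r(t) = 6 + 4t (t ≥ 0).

infinity

System type = 0 (no poles at s=0). Treating each term separately:
  • 6: e_ss = 6/(1+K_p) with K_p=300/19 → 114/319.
  • 4t: a type-0 system cannot track it, e_ss → ∞.
The unbounded component dominates.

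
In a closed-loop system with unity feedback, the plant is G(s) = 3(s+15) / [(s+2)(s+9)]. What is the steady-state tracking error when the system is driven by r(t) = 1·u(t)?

The open loop has no poles at the origin → type 0 system.
K_p = lim_{s→0} G(s) = 3·15 / (2·9) = 2.5.
e_ss = 1/(1 + K_p) = 1/3.5 = 2/7.

2/7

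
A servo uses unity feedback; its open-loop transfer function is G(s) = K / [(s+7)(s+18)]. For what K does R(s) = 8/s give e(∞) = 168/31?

60

The open loop has no poles at the origin → type 0 system.
K_p = lim_{s→0} G(s) = K / (7·18) = (1/126)·K.
e_ss = 8/(1 + K_p) = 168/31 ⇒ 1 + (1/126)·K = 31/21 ⇒ K = 60.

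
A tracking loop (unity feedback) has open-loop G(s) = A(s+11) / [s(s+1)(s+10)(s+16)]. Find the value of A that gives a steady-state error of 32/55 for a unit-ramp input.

25

One free integrator in G(s): this is a type 1 system.
K_v = lim_{s→0} s·G(s) = A·11 / (1·10·16) = (11/160)·A.
e_ss = 1/K_v = 32/55 ⇒ K_v = 55/32 ⇒ A = (55/32)/(11/160) = 25.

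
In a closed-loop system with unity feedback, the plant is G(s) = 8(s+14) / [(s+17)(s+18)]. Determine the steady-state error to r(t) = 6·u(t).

918/209

System type = 0 (no poles at s=0).
K_p = lim_{s→0} G(s) = 8·14 / (17·18) = 56/153.
e_ss = 6/(1 + K_p) = 6/(209/153) = 918/209.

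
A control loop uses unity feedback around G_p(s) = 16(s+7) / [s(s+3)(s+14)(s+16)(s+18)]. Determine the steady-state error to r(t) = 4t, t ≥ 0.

432

The open loop has one pole at the origin → type 1 system.
K_v = lim_{s→0} s·G_p(s) = 16·7 / (3·14·16·18) = 1/108.
e_ss = 4/K_v = 4/(1/108) = 432.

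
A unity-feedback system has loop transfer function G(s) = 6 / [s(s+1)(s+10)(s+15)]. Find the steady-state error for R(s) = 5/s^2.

125

One free integrator in G(s): this is a type 1 system.
K_v = lim_{s→0} s·G(s) = 6 / (1·10·15) = 0.04.
e_ss = 5/K_v = 5/0.04 = 125.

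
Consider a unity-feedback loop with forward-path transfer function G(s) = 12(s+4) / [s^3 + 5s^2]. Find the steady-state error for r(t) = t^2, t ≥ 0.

5/24

Factoring s^2 from the denominator leaves a polynomial with constant term 5, so the system is type 2.
K_a = lim_{s→0} s^2·G(s) = 12·4 / 5 = 9.6.
r(t) = t^2 gives R(s) = 2/s^3.
e_ss = 2/K_a = 2/9.6 = 5/24.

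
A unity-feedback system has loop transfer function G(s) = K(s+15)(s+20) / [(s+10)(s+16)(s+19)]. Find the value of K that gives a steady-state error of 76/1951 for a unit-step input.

No free integrators in G(s): this is a type 0 system.
K_p = lim_{s→0} G(s) = K·15·20 / (10·16·19) = (15/152)·K.
e_ss = 1/(1 + K_p) = 76/1951 ⇒ 1 + (15/152)·K = 1951/76 ⇒ K = 250.

250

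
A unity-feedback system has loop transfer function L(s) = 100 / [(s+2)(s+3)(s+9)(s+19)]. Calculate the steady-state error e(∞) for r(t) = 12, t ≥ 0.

The open loop has no poles at the origin → type 0 system.
K_p = lim_{s→0} L(s) = 100 / (2·3·9·19) = 50/513.
e_ss = 12/(1 + K_p) = 12/(563/513) = 6156/563.

6156/563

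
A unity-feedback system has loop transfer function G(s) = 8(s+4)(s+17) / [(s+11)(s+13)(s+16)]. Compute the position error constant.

G(s) has no factors of s in the denominator, so the system is type 0.
K_p = lim_{s→0} G(s) = 8·4·17 / (11·13·16) = 34/143.

34/143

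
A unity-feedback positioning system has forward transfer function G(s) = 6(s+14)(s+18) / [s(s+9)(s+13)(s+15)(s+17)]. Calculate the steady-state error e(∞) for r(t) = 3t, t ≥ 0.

One free integrator in G(s): this is a type 1 system.
K_v = lim_{s→0} s·G(s) = 6·14·18 / (9·13·15·17) = 56/1105.
e_ss = 3/K_v = 3/(56/1105) = 3315/56.

3315/56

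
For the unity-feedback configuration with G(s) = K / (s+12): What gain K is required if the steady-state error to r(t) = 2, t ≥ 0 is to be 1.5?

The open loop has no poles at the origin → type 0 system.
K_p = lim_{s→0} G(s) = K / (12) = (1/12)·K.
e_ss = 2/(1 + K_p) = 1.5 ⇒ 1 + (1/12)·K = 4/3 ⇒ K = 4.

4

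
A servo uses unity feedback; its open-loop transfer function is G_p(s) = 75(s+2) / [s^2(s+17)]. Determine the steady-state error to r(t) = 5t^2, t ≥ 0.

Two free integrators in G_p(s): this is a type 2 system.
K_a = lim_{s→0} s^2·G_p(s) = 75·2 / (17) = 150/17.
r(t) = 5t^2 gives R(s) = 10/s^3.
e_ss = 10/K_a = 10/(150/17) = 17/15.

17/15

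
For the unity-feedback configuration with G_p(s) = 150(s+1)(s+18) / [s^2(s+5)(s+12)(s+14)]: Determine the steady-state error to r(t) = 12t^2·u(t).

112/15

Two free integrators in G_p(s): this is a type 2 system.
K_a = lim_{s→0} s^2·G_p(s) = 150·1·18 / (5·12·14) = 45/14.
r(t) = 12t^2 gives R(s) = 24/s^3.
e_ss = 24/K_a = 24/(45/14) = 112/15.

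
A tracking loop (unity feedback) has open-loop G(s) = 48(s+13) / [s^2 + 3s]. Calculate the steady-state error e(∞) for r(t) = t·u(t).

1/208

Lowest-order denominator term is 3s, so the open loop has 1 pole at the origin → type 1 system.
K_v = lim_{s→0} s·G(s) = 48·13 / 3 = 208.
e_ss = 1/K_v = 1/208.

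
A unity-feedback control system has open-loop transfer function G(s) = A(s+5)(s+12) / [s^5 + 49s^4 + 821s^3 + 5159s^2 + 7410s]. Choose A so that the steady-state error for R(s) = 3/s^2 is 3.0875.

Factoring s from the denominator leaves a polynomial with constant term 7410, so the system is type 1.
K_v = lim_{s→0} s·G(s) = A·5·12 / 7410 = (2/247)·A.
e_ss = 3/K_v = 3.0875 ⇒ K_v = 240/247 ⇒ A = (240/247)/(2/247) = 120.

120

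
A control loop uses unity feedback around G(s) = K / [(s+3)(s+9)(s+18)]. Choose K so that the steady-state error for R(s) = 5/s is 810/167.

System type = 0 (no poles at s=0).
K_p = lim_{s→0} G(s) = K / (3·9·18) = (1/486)·K.
e_ss = 5/(1 + K_p) = 810/167 ⇒ 1 + (1/486)·K = 167/162 ⇒ K = 15.

15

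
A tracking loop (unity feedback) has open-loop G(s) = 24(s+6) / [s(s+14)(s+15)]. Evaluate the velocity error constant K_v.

One free integrator in G(s): this is a type 1 system.
K_v = lim_{s→0} s·G(s) = 24·6 / (14·15) = 24/35.

24/35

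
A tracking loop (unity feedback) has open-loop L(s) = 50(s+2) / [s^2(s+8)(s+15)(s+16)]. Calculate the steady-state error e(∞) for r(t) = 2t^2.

76.8

Two free integrators in L(s): this is a type 2 system.
K_a = lim_{s→0} s^2·L(s) = 50·2 / (8·15·16) = 5/96.
r(t) = 2t^2 gives R(s) = 4/s^3.
e_ss = 4/K_a = 4/(5/96) = 76.8.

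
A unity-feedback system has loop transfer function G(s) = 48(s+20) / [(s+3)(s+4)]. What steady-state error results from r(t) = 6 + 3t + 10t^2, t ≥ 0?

infinity

The open loop has no poles at the origin → type 0 system. By superposition:
  • 6: e_ss = 6/(1+K_p) with K_p=80 → 2/27.
  • 3t: a type-0 system cannot track it, e_ss → ∞.
  • 10t^2: a type-0 system cannot track it, e_ss → ∞.
The unbounded component dominates.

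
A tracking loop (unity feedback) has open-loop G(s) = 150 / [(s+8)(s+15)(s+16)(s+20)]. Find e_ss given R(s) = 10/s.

No free integrators in G(s): this is a type 0 system.
K_p = lim_{s→0} G(s) = 150 / (8·15·16·20) = 1/256.
e_ss = 10/(1 + K_p) = 10/(257/256) = 2560/257.

2560/257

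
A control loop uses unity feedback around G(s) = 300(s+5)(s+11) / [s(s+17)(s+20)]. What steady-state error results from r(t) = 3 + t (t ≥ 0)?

17/825

The open loop has one pole at the origin → type 1 system. Taking each input component in turn:
  • 3: tracked with zero error.
  • t: e_ss = 1/K_v with K_v=825/17 → 17/825.
Total e_ss = 17/825.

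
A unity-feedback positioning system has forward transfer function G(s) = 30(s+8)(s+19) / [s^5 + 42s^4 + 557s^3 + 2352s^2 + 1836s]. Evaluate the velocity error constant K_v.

380/153

The denominator has no term below 1836s — 1 pole at s=0, type 1.
K_v = lim_{s→0} s·G(s) = 30·8·19 / 1836 = 380/153.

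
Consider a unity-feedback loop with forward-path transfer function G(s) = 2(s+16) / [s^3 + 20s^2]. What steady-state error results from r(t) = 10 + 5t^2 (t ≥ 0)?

6.25

The denominator has no term below 20s^2 — 2 poles at s=0, type 2. Treating each term separately:
  • 10: tracked with zero error.
  • 5t^2: e_ss = 10/K_a with K_a=1.6 → 6.25.
Total e_ss = 6.25.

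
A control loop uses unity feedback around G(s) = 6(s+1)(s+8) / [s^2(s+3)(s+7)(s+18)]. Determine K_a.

The open loop has two poles at the origin → type 2 system.
K_a = lim_{s→0} s^2·G(s) = 6·1·8 / (3·7·18) = 8/63.

8/63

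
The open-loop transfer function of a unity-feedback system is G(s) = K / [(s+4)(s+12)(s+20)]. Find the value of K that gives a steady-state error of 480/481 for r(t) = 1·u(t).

2

No free integrators in G(s): this is a type 0 system.
K_p = lim_{s→0} G(s) = K / (4·12·20) = (1/960)·K.
e_ss = 1/(1 + K_p) = 480/481 ⇒ 1 + (1/960)·K = 481/480 ⇒ K = 2.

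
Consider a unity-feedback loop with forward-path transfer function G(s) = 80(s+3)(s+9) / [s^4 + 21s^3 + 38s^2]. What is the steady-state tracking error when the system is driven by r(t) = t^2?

19/540

Lowest-order denominator term is 38s^2, so the open loop has 2 poles at the origin → type 2 system.
K_a = lim_{s→0} s^2·G(s) = 80·3·9 / 38 = 1080/19.
r(t) = t^2 gives R(s) = 2/s^3.
e_ss = 2/K_a = 2/(1080/19) = 19/540.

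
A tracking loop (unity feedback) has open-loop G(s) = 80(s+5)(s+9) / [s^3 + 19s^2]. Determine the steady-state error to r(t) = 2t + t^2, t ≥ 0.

Factoring s^2 from the denominator leaves a polynomial with constant term 19, so the system is type 2. By superposition:
  • 2t: tracked with zero error.
  • t^2: e_ss = 2/K_a with K_a=3600/19 → 19/1800.
Total e_ss = 19/1800.

19/1800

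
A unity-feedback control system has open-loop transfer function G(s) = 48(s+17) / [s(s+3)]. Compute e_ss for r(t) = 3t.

3/272

One free integrator in G(s): this is a type 1 system.
K_v = lim_{s→0} s·G(s) = 48·17 / (3) = 272.
e_ss = 3/K_v = 3/272.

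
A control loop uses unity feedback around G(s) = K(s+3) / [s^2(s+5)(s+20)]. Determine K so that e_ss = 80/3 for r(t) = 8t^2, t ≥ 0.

The open loop has two poles at the origin → type 2 system.
K_a = lim_{s→0} s^2·G(s) = K·3 / (5·20) = 0.03·K.
e_ss = 16/K_a = 80/3 ⇒ K_a = 0.6 ⇒ K = 0.6/0.03 = 20.

20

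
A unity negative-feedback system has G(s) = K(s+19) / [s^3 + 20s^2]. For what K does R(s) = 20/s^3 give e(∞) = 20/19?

Lowest-order denominator term is 20s^2, so the open loop has 2 poles at the origin → type 2 system.
K_a = lim_{s→0} s^2·G(s) = K·19 / 20 = 0.95·K.
e_ss = 20/K_a = 20/19 ⇒ K_a = 19 ⇒ K = 19/0.95 = 20.

20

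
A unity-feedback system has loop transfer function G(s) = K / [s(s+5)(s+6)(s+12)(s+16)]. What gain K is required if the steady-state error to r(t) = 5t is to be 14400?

2

The open loop has one pole at the origin → type 1 system.
K_v = lim_{s→0} s·G(s) = K / (5·6·12·16) = (1/5760)·K.
e_ss = 5/K_v = 14400 ⇒ K_v = 1/2880 ⇒ K = (1/2880)/(1/5760) = 2.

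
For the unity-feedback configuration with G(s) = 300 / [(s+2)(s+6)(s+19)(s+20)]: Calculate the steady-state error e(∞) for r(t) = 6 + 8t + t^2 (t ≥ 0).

infinity

G(s) has no factors of s in the denominator, so the system is type 0. Taking each input component in turn:
  • 6: e_ss = 6/(1+K_p) with K_p=5/76 → 152/27.
  • 8t: a type-0 system cannot track it, e_ss → ∞.
  • t^2: a type-0 system cannot track it, e_ss → ∞.
The unbounded component dominates.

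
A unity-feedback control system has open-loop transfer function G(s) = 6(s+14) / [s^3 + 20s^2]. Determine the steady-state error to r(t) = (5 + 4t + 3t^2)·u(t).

10/7

Factoring s^2 from the denominator leaves a polynomial with constant term 20, so the system is type 2. Treating each term separately:
  • 5: tracked with zero error.
  • 4t: tracked with zero error.
  • 3t^2: e_ss = 6/K_a with K_a=4.2 → 10/7.
Total e_ss = 10/7.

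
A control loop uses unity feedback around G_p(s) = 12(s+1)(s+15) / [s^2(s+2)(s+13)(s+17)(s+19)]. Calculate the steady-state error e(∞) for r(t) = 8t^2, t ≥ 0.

Two free integrators in G_p(s): this is a type 2 system.
K_a = lim_{s→0} s^2·G_p(s) = 12·1·15 / (2·13·17·19) = 90/4199.
r(t) = 8t^2 gives R(s) = 16/s^3.
e_ss = 16/K_a = 16/(90/4199) = 33592/45.

33592/45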